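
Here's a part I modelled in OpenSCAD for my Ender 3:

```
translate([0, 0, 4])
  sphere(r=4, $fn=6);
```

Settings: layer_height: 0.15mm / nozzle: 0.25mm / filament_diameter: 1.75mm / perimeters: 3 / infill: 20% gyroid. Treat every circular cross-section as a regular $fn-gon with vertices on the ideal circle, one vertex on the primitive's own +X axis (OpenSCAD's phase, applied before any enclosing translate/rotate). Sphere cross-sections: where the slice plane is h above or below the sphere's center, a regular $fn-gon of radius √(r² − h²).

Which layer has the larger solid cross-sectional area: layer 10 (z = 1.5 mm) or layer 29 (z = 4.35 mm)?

Layer 10 (z = 1.5): the sphere: section is a regular 6-gon, circumradius = √(r²−h²) = √(4²−2.5²) = 3.122 (area = (6/2)·3.122²·sin(360°/6) = 25.33 mm²). So its area = 25.33 mm². Layer 29 (z = 4.35): the sphere: section is a regular 6-gon, circumradius = √(r²−h²) = √(4²−0.35²) = 3.985 (area = (6/2)·3.985²·sin(360°/6) = 41.25 mm²). So its area = 41.25 mm². Layer 29 is larger (41.25 vs 25.33 mm²).

layer 29 (z = 4.35 mm)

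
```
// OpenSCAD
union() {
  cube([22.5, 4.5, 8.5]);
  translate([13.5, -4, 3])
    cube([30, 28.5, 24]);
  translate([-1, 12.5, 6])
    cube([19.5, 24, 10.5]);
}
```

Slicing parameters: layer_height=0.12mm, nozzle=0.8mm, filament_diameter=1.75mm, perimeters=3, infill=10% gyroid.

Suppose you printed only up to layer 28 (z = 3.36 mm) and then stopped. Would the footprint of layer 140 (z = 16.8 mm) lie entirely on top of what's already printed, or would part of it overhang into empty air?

Compare the two slices. At z = 3.36: the cube is present — its section is the full 22.5×4.5 rectangle (area 101.25 mm²); the cube at (13.5, -4) (footprint 30×28.5) is included at this height (area 855.00 mm²); the cube at (-1, 12.5) does not reach this height (z outside [6, 16.5]); Combining (union): the regions partially overlap — summed areas 956.25 mm² minus the doubly-counted overlap 40.50 mm² gives 915.75 mm² — area = 915.75 mm². At z = 16.8: the cube is absent (z outside [0, 8.5]); the cube at (13.5, -4) is present — its section is the full 30×28.5 rectangle (area 855.00 mm²); the cube at (-1, 12.5) is absent (z outside [6, 16.5]); Merging all regions: only the 30×28.5 cube at (13.5, -4) is present, so the union is just that shape — area = 855.00 mm². Checking containment: the cross-section at z = 16.8 is a subset of the cross-section at z = 3.36.

entirely on top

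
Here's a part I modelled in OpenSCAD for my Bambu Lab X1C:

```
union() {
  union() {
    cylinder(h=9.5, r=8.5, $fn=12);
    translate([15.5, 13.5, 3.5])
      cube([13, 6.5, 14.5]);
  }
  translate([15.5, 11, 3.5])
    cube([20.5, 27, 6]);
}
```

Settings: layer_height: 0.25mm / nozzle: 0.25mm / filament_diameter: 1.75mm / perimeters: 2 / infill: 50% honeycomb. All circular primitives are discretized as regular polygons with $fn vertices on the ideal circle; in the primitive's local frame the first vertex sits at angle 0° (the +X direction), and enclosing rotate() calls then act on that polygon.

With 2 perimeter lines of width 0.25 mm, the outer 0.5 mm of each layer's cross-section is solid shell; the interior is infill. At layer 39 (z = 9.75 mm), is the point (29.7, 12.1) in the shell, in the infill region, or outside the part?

outside

At z = 9.75 mm: the cylinder is absent (z outside [0, 9.5]); the cube at (15.5, 13.5) (footprint 13×6.5) is included at this height; Merging all regions: only the 13×6.5 cube at (15.5, 13.5) is present, so the union is just that shape — 1 connected region; the cube at (15.5, 11) is not intersected at this z (z outside [3.5, 9.5]); Combining (union): only the result so far is present, so the union is just that shape — 1 connected region. Overall, the cross-section is a single solid region. The nearest boundary edge runs (15.50, 13.50)→(28.50, 13.50); distance from the point to it = 1.84 mm. The point is not inside any of the regions above, so it lies outside the cross-section (1.84 mm from the nearest boundary).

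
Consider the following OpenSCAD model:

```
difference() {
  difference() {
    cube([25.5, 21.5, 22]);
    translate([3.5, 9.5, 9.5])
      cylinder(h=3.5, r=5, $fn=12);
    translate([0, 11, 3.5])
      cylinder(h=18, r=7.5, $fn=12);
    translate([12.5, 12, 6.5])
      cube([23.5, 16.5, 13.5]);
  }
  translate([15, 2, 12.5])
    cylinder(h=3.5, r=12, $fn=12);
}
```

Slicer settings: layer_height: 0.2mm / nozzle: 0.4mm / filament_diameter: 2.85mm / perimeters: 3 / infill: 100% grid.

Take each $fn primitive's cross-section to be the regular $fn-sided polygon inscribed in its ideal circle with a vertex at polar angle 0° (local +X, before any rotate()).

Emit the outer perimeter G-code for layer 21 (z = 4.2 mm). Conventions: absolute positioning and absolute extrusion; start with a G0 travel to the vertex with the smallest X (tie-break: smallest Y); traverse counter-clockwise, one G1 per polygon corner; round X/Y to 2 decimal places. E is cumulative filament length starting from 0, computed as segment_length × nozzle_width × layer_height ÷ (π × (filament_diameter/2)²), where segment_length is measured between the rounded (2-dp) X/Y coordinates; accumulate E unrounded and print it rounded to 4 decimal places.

G0 X0.00 Y0.00 Z4.20
G1 X25.50 Y0.00 E0.3198
G1 X25.50 Y21.50 E0.5894
G1 X0.00 Y21.50 E0.9092
G1 X0.00 Y18.50 E0.9468
G1 X3.75 Y17.50 E0.9955
G1 X6.50 Y14.75 E1.0442
G1 X7.50 Y11.00 E1.0929
G1 X6.50 Y7.25 E1.1416
G1 X3.75 Y4.50 E1.1903
G1 X0.00 Y3.50 E1.2390
G1 X0.00 Y0.00 E1.2829

At z = 4.2 mm: the 25.5×21.5 cube contributes its full rectangle; the cylinder at (3.5, 9.5) is absent (z outside [9.5, 13]); the r=7.5 cylinder at (0, 11) contributes a regular 12-gon of circumradius 7.5; the cube at (12.5, 12) does not reach this height (z outside [6.5, 20]); Subtracting the remaining from the first: starting from the 25.5×21.5 cube, the r=7.5 cylinder at (0, 11) partially overlaps it — only the 84.38 mm² overlap (of its 168.75 mm²) is removed, clipping the outline — 1 connected region; the cylinder at (15, 2) is not intersected at this z (z outside [12.5, 16]); Taking the first minus the rest: none of the subtracted shapes is present at this height, so the result so far is unchanged — 1 connected region. The outline is a single polygon with 11 vertices. Extrusion per mm of travel: 0.4 × 0.2 / (π × 1.425²) = 0.012540. Accumulating E over each segment gives final E = 1.2829.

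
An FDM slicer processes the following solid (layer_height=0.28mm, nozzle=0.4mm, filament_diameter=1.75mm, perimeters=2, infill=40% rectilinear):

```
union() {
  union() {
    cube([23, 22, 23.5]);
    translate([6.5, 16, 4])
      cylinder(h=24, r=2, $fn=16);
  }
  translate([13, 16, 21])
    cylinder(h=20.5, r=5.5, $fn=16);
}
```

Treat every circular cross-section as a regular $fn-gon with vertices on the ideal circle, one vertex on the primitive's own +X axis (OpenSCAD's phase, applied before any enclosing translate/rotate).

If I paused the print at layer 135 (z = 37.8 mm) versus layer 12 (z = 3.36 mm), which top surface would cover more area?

Layer 135 (z = 37.8): the cube does not reach this height (z outside [0, 23.5]); the cylinder at (6.5, 16) is absent (z outside [4, 28]); Combining (union): nothing is present at this height; the r=5.5 cylinder at (13, 16) contributes a regular 16-gon of circumradius 5.5 (area = (16/2)·5.500²·sin(360°/16) = 92.61 mm²); Combining (union): only the r=5.5 cylinder at (13, 16) is present, so the union is just that shape — area = 92.61 mm². So its area = 92.61 mm². Layer 12 (z = 3.36): the cube (footprint 23×22) is included at this height (area 506.00 mm²); the cylinder at (6.5, 16) is absent (z outside [4, 28]); Merging all regions: only the 23×22 cube is present, so the union is just that shape — area = 506.00 mm²; the cylinder at (13, 16) does not reach this height (z outside [21, 41.5]); Merging all regions: only that combined region is present, so the union is just that shape — area = 506.00 mm². So its area = 506.00 mm². Layer 12 is larger (506.00 vs 92.61 mm²).

layer 12 (z = 3.36 mm)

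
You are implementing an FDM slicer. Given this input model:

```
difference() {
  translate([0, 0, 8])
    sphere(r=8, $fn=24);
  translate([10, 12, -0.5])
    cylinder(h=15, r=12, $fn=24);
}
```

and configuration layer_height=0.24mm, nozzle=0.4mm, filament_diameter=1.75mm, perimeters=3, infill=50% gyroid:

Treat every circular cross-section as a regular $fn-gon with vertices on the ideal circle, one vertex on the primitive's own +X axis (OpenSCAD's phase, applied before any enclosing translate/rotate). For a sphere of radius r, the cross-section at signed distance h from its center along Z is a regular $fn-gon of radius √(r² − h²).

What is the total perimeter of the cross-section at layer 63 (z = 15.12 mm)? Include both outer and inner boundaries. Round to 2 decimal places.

At z = 15.12 mm: the r=8 sphere slices to a regular 24-gon of circumradius 3.648 (√(r²−h²) with h=7.12 from center) (perimeter = 2·24·3.648·sin(180°/24) = 22.85 mm); the cylinder at (10, 12) does not reach this height (z outside [-0.5, 14.5]); Taking the first minus the rest: none of the subtracted shapes is present at this height, so the r=8 sphere is unchanged — boundary = 22.85 mm. Overall, the cross-section is a single solid region. Total boundary length (outer) = 22.85 mm.

22.85 mm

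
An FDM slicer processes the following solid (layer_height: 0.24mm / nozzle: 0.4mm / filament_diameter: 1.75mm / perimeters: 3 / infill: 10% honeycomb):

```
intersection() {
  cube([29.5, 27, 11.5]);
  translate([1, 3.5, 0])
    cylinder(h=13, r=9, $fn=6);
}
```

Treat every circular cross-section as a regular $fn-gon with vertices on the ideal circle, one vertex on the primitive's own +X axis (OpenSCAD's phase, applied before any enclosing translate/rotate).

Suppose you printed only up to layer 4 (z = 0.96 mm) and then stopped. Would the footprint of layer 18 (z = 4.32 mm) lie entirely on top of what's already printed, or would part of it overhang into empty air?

entirely on top

Compare the two slices. At z = 0.96: the cube (footprint 29.5×27) is included at this height (area 796.50 mm²); the r=9 cylinder at (1, 3.5) gives a regular 6-gon of circumradius 9 (constant along its height) (area = (6/2)·9.000²·sin(360°/6) = 210.44 mm²); Keeping only the common overlap: the r=9 cylinder at (1, 3.5) partially overlaps the 29.5×27 cube; clipping to the common part keeps 91.87 mm² — area = 91.87 mm². At z = 4.32: the cube (footprint 29.5×27) is included at this height (area 796.50 mm²); the r=9 cylinder at (1, 3.5) gives a regular 6-gon of circumradius 9 (constant along its height) (area = (6/2)·9.000²·sin(360°/6) = 210.44 mm²); After intersecting: the r=9 cylinder at (1, 3.5) partially overlaps the 29.5×27 cube; clipping to the common part keeps 91.87 mm² — area = 91.87 mm². Checking containment: the cross-section at z = 4.32 is a subset of the cross-section at z = 0.96.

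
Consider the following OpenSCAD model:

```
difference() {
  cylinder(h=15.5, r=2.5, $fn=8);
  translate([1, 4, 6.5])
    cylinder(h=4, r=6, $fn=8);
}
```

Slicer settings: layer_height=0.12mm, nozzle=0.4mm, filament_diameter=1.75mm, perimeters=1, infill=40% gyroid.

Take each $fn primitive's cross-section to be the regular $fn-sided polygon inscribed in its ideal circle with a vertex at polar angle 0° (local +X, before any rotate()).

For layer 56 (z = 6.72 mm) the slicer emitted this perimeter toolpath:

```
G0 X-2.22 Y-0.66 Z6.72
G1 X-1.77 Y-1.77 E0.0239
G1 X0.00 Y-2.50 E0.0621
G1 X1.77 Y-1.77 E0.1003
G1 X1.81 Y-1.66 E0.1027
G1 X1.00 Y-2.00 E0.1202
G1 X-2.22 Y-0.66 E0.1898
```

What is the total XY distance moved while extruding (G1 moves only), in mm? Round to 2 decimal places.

Sum the Euclidean lengths of each G1 segment: total = 9.51 mm.

9.51 mm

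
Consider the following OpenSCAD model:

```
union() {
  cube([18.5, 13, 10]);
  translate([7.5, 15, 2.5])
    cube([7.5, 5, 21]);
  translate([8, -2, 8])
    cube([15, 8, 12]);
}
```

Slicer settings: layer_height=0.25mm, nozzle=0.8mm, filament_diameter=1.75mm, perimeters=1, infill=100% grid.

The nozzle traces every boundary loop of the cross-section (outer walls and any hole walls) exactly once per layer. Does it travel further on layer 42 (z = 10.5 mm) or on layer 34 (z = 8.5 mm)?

Layer 42 (z = 10.5): the cube is absent (z outside [0, 10]); the cube at (7.5, 15) (footprint 7.5×5) is included at this height (perimeter 25.00 mm); the cube at (8, -2) is present — its section is the full 15×8 rectangle (perimeter 46.00 mm); Combining (union): the 2 present regions are separate (no shared area or edge), so areas and boundary lengths simply add and each stays a separate island — boundary = 71.00 mm. So its perimeter = 71.00 mm. Layer 34 (z = 8.5): the cube (footprint 18.5×13) is included at this height (perimeter 63.00 mm); the cube at (7.5, 15) (footprint 7.5×5) is included at this height (perimeter 25.00 mm); the cube at (8, -2) is present — its section is the full 15×8 rectangle (perimeter 46.00 mm); Taking the union: the regions partially overlap (shared area 63.00 mm²), so the edge portions inside another operand are dropped and the merged outline is re-measured after clipping — boundary = 101.00 mm. So its perimeter = 101.00 mm. Layer 34 is larger (101.00 vs 71.00 mm).

layer 34 (z = 8.5 mm)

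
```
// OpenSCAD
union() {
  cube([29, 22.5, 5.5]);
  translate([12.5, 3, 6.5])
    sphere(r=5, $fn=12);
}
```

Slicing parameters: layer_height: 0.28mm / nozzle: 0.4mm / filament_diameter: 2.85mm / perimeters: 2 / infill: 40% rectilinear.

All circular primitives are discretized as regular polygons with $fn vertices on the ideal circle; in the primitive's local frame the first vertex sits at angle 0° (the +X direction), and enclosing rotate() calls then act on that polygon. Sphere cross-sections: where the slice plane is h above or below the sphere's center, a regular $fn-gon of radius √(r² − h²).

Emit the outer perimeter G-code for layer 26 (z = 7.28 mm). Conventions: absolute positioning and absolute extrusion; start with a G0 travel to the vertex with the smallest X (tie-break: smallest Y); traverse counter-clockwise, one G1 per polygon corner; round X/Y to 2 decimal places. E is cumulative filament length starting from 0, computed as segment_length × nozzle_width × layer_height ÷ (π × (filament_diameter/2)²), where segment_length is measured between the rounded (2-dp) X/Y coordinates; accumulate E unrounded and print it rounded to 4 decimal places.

At z = 7.28 mm: the cube is not intersected at this z (z outside [0, 5.5]); the r=5 sphere at (12.5, 3) contributes a regular 12-gon of circumradius √(5²−0.78²) = 4.939; Merging all regions: only the r=5 sphere at (12.5, 3) is present, so the union is just that shape — 1 connected region. The outline is a single polygon with 12 vertices. Extrusion per mm of travel: 0.4 × 0.28 / (π × 1.425²) = 0.017557. Accumulating E over each segment gives final E = 0.5388.

G0 X7.56 Y3.00 Z7.28
G1 X8.22 Y0.53 E0.0449
G1 X10.03 Y-1.28 E0.0898
G1 X12.50 Y-1.94 E0.1347
G1 X14.97 Y-1.28 E0.1796
G1 X16.78 Y0.53 E0.2245
G1 X17.44 Y3.00 E0.2694
G1 X16.78 Y5.47 E0.3143
G1 X14.97 Y7.28 E0.3592
G1 X12.50 Y7.94 E0.4041
G1 X10.03 Y7.28 E0.4490
G1 X8.22 Y5.47 E0.4940
G1 X7.56 Y3.00 E0.5388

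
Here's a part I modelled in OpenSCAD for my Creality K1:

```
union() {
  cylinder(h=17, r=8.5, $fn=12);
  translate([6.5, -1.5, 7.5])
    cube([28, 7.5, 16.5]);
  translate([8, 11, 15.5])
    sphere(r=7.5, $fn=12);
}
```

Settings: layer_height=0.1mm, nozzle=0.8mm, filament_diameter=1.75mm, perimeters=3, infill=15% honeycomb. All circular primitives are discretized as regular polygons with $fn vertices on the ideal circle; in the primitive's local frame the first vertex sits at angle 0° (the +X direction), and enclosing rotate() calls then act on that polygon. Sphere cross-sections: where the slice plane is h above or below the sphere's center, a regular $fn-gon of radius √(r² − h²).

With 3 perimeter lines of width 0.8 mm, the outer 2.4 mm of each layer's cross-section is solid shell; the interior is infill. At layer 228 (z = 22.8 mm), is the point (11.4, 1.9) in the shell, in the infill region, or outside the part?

At z = 22.8 mm: the cylinder does not reach this height (z outside [0, 17]); the cube at (6.5, -1.5) (footprint 28×7.5) is included at this height; the sphere at (8, 11): section is a regular 12-gon, circumradius = √(r²−h²) = √(7.5²−7.3²) = 1.720; Taking the union: the 2 present regions are separate (no shared area or edge), so areas and boundary lengths simply add and each stays a separate island — 2 connected regions. Overall, the cross-section has 2 separate islands. The nearest boundary edge runs (34.50, -1.50)→(6.50, -1.50); distance from the point to it = 3.40 mm. (Shell/infill is judged within the island containing the point — the largest one.) The point is inside the cross-section and 3.40 mm from the nearest boundary — more than the 2.4 mm shell width (3 × 0.8), so it's in the infill interior.

infill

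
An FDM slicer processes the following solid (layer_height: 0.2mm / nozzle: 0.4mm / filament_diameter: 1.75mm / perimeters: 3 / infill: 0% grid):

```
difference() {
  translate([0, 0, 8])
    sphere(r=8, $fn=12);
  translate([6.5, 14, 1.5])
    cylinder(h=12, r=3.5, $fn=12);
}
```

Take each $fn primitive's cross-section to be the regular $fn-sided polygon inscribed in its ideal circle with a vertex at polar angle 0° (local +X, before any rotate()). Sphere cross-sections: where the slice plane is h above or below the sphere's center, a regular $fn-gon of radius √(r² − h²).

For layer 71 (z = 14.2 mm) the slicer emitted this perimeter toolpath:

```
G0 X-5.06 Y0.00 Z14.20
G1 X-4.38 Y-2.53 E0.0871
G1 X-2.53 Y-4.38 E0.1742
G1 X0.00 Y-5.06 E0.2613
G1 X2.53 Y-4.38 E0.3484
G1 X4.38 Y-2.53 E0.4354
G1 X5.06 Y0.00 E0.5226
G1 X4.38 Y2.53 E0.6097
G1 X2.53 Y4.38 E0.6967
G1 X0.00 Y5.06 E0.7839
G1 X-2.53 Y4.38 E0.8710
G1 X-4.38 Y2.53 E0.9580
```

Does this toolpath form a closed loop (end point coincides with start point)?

no

Start point (G0): (-5.06, 0.00). End point (last G1): the path does not return to the start — open.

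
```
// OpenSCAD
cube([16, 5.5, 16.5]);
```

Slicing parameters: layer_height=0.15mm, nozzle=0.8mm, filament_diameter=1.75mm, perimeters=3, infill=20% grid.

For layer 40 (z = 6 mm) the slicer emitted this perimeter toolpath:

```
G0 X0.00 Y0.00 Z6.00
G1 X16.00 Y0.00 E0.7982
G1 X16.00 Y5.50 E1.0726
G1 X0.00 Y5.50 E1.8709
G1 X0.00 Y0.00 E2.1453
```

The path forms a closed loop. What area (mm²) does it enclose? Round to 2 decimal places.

Apply the shoelace formula to the sequence of (X, Y) vertices; enclosed area = 88.00 mm².

88.00 mm²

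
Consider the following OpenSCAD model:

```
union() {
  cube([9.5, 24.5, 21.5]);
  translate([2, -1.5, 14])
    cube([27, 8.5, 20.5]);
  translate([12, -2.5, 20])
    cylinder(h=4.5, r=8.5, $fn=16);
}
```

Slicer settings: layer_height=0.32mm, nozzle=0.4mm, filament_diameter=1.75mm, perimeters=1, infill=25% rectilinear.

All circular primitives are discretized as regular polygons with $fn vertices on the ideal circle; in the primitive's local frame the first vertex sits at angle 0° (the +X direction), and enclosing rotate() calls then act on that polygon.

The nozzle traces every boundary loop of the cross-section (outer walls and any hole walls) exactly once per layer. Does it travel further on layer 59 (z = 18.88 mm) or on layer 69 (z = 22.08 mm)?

layer 59 (z = 18.88 mm)

Layer 59 (z = 18.88): the cube (footprint 9.5×24.5) is included at this height (perimeter 68.00 mm); the cube at (2, -1.5) is present — its section is the full 27×8.5 rectangle (perimeter 71.00 mm); the cylinder at (12, -2.5) does not reach this height (z outside [20, 24.5]); Merging all regions: the regions partially overlap (shared area 52.50 mm²), so the edge portions inside another operand are dropped and the merged outline is re-measured after clipping — boundary = 110.00 mm. So its perimeter = 110.00 mm. Layer 69 (z = 22.08): the cube is not intersected at this z (z outside [0, 21.5]); the cube at (2, -1.5) (footprint 27×8.5) is included at this height (perimeter 71.00 mm); the cylinder at (12, -2.5): section is a regular 16-gon, circumradius r=8.5 (perimeter = 2·16·8.500·sin(180°/16) = 53.06 mm); Taking the union: the regions partially overlap (shared area 93.79 mm²), so the edge portions inside another operand are dropped and the merged outline is re-measured after clipping — boundary = 82.97 mm. So its perimeter = 82.97 mm. Layer 59 is larger (110.00 vs 82.97 mm).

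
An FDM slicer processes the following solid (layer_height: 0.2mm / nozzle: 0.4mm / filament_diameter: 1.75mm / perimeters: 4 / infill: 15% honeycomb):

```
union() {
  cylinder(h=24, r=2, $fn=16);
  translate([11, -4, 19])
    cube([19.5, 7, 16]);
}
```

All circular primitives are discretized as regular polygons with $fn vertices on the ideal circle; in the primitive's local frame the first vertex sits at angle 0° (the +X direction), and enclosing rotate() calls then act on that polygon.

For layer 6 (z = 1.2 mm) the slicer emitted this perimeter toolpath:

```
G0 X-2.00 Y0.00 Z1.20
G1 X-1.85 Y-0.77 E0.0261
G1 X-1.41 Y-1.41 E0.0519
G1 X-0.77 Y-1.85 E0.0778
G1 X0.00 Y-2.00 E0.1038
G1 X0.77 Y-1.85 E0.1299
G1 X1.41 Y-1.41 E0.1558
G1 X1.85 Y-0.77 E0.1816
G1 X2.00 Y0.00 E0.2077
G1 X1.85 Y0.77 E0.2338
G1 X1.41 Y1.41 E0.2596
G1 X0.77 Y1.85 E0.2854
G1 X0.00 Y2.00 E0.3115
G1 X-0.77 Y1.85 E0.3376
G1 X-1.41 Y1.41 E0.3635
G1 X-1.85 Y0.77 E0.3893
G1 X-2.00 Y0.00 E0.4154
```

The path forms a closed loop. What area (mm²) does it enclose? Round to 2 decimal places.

12.25 mm²

Apply the shoelace formula to the sequence of (X, Y) vertices; enclosed area = 12.25 mm².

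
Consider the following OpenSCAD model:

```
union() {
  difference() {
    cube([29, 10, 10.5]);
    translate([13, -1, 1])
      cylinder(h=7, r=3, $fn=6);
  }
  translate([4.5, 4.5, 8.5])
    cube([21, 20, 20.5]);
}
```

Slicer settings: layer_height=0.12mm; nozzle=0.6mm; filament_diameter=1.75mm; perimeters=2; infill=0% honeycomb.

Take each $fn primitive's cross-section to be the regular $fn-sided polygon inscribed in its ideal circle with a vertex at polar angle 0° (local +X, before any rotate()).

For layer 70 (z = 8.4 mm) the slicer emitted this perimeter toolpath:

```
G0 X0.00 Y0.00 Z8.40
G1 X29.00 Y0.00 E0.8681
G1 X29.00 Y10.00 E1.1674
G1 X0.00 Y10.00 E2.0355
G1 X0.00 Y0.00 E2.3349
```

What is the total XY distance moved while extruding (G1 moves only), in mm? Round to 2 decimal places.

78.00 mm

Sum the Euclidean lengths of each G1 segment: total = 78.00 mm.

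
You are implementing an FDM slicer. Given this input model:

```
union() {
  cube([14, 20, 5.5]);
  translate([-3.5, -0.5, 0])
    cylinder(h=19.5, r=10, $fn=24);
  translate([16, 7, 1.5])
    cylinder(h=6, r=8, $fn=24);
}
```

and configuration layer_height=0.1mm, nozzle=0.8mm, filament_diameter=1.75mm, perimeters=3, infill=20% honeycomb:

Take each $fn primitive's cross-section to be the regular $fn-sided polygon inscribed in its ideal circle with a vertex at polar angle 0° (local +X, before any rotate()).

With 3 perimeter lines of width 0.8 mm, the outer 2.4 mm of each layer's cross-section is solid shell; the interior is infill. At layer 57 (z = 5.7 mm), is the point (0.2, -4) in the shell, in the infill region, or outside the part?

At z = 5.7 mm: the cube is not intersected at this z (z outside [0, 5.5]); the r=10 cylinder at (-3.5, -0.5) contributes a regular 24-gon of circumradius 10; the cylinder at (16, 7): section is a regular 24-gon, circumradius r=8; Merging all regions: the 2 present regions are separate (no shared area or edge), so areas and boundary lengths simply add and each stays a separate island — 2 connected regions. Overall, the cross-section has 2 separate islands. The nearest boundary edge runs (5.16, -5.50)→(3.57, -7.57); distance from the point to it = 4.85 mm. (Shell/infill is judged within the island containing the point — the largest one.) The point is inside the cross-section and 4.85 mm from the nearest boundary — more than the 2.4 mm shell width (3 × 0.8), so it's in the infill interior.

infill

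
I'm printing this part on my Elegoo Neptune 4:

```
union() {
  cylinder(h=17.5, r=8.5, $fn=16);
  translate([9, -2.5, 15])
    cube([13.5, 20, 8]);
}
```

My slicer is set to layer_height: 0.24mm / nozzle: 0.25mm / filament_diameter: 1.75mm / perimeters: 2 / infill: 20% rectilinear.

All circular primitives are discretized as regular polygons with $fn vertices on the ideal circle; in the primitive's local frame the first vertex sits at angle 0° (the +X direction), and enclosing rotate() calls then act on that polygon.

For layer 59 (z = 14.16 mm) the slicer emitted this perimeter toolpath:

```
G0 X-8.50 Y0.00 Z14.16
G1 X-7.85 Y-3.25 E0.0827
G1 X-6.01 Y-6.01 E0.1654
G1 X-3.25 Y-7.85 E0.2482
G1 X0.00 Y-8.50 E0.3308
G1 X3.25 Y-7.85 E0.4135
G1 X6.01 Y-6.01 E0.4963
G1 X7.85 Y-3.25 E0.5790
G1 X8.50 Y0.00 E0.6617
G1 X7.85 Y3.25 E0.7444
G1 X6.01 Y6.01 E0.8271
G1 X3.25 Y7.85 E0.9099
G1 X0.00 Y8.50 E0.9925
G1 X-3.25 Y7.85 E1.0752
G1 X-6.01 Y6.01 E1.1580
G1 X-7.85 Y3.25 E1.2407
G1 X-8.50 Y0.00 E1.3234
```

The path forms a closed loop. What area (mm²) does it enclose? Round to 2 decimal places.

221.08 mm²

Apply the shoelace formula to the sequence of (X, Y) vertices; enclosed area = 221.08 mm².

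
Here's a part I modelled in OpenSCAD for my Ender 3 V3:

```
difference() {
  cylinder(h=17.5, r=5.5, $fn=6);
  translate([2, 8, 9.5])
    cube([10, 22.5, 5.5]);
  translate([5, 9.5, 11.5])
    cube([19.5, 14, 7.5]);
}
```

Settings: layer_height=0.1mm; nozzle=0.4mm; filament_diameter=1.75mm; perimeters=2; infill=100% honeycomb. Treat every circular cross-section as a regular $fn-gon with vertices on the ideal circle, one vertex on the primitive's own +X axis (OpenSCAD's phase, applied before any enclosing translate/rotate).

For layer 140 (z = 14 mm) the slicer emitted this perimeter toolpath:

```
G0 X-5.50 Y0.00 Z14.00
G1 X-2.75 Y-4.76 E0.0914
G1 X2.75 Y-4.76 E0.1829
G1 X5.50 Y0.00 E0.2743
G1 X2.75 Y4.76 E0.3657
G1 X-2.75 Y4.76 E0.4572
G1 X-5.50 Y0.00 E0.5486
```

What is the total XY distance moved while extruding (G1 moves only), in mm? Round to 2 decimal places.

Sum the Euclidean lengths of each G1 segment: total = 32.99 mm.

32.99 mm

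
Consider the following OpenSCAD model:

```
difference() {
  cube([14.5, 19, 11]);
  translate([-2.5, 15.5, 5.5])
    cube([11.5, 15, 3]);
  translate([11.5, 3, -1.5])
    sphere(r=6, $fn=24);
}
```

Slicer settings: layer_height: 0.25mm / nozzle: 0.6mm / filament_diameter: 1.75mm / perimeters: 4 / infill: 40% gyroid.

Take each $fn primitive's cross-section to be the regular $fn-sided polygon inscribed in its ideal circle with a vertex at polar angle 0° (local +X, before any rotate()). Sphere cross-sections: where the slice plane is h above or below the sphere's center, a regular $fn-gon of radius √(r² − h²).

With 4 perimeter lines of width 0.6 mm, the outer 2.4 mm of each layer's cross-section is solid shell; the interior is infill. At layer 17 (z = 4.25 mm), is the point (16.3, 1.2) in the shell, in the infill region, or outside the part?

At z = 4.25 mm: the cube is present — its section is the full 14.5×19 rectangle; the cube at (-2.5, 15.5) does not reach this height (z outside [5.5, 8.5]); the sphere at (11.5, 3): section is a regular 24-gon, circumradius = √(r²−h²) = √(6²−5.75²) = 1.714; Subtracting the remaining from the first: starting from the 14.5×19 cube, the r=6 sphere at (11.5, 3) lies wholly inside it (removes its full 9.12 mm² and its 10.74 mm outline becomes a hole wall) — 1 connected region with 1 hole. Overall, the cross-section is one region with 1 hole. The nearest boundary edge runs (14.50, 19.00)→(14.50, 0.00); distance from the point to it = 1.80 mm. The point is not inside any of the regions above, so it lies outside the cross-section (1.80 mm from the nearest boundary).

outside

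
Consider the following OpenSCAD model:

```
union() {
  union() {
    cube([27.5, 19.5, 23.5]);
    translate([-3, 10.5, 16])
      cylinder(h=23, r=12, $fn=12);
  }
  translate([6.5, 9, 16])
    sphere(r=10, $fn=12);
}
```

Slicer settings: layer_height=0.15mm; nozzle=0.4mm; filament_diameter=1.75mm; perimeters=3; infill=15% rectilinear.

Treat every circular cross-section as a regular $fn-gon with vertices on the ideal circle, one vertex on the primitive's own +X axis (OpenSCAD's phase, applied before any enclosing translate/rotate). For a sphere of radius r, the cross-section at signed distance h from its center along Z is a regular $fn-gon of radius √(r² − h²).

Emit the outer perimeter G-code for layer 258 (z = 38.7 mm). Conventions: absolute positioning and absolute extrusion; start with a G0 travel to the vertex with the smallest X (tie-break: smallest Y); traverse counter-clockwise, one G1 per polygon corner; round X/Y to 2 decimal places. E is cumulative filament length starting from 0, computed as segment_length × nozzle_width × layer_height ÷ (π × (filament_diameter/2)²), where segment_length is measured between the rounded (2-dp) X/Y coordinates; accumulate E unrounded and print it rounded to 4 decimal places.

G0 X-15.00 Y10.50 Z38.70
G1 X-13.39 Y4.50 E0.1550
G1 X-9.00 Y0.11 E0.3098
G1 X-3.00 Y-1.50 E0.4648
G1 X3.00 Y0.11 E0.6198
G1 X7.39 Y4.50 E0.7746
G1 X9.00 Y10.50 E0.9296
G1 X7.39 Y16.50 E1.0846
G1 X3.00 Y20.89 E1.2394
G1 X-3.00 Y22.50 E1.3944
G1 X-9.00 Y20.89 E1.5494
G1 X-13.39 Y16.50 E1.7042
G1 X-15.00 Y10.50 E1.8592

At z = 38.7 mm: the cube is absent (z outside [0, 23.5]); the r=12 cylinder at (-3, 10.5) gives a regular 12-gon of circumradius 12 (constant along its height); Merging all regions: only the r=12 cylinder at (-3, 10.5) is present, so the union is just that shape — 1 connected region; the sphere at (6.5, 9) does not reach this height (|z−center|=22.700 > r=10); Merging all regions: only that combined region is present, so the union is just that shape — 1 connected region. The outline is a single polygon with 12 vertices. Extrusion per mm of travel: 0.4 × 0.15 / (π × 0.875²) = 0.024945. Accumulating E over each segment gives final E = 1.8592.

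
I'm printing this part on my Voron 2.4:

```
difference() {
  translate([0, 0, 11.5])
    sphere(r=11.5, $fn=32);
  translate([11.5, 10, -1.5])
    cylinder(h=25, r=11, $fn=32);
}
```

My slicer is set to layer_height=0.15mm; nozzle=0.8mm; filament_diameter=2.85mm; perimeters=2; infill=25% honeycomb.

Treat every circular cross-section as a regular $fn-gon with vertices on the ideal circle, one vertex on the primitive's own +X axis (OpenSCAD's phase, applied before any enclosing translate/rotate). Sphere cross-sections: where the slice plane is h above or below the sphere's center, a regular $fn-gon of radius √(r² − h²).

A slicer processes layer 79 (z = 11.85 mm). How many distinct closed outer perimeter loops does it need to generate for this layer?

At z = 11.85 mm: the r=11.5 sphere slices to a regular 32-gon of circumradius 11.495 (√(r²−h²) with h=0.35 from center); the r=11 cylinder at (11.5, 10) contributes a regular 32-gon of circumradius 11; Taking the first minus the rest: starting from the r=11.5 sphere, the r=11 cylinder at (11.5, 10) partially overlaps it — only the 81.64 mm² overlap (of its 377.69 mm²) is removed, clipping the outline — 1 connected region. The result has 1 disconnected region.

1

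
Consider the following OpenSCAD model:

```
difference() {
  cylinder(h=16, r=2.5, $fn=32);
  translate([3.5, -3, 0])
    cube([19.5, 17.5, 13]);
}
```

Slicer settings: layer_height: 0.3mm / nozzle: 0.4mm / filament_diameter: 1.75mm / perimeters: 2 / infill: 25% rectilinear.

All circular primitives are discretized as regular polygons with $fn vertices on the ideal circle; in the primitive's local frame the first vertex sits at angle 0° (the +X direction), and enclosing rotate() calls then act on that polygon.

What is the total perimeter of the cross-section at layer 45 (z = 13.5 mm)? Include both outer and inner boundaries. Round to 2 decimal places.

15.68 mm

At z = 13.5 mm: the r=2.5 cylinder contributes a regular 32-gon of circumradius 2.5 (perimeter = 2·32·2.500·sin(180°/32) = 15.68 mm); the cube at (3.5, -3) is absent (z outside [0, 13]); Subtracting the remaining from the first: none of the subtracted shapes is present at this height, so the r=2.5 cylinder is unchanged — boundary = 15.68 mm. Overall, the cross-section is a single solid region. Total boundary length (outer) = 15.68 mm.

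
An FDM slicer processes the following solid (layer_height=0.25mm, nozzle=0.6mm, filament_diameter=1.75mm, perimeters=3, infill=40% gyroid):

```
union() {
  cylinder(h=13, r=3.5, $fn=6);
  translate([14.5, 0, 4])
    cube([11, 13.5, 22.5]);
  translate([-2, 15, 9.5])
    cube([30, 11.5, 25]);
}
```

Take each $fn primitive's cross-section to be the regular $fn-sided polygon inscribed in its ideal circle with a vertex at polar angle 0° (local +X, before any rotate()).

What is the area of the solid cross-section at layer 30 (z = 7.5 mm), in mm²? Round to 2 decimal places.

180.33 mm²

At z = 7.5 mm: the r=3.5 cylinder contributes a regular 6-gon of circumradius 3.5 (area = (6/2)·3.500²·sin(360°/6) = 31.83 mm²); the cube at (14.5, 0) is present — its section is the full 11×13.5 rectangle (area 148.50 mm²); the cube at (-2, 15) is absent (z outside [9.5, 34.5]); Combining (union): the 2 present regions are separate (no shared area or edge), so areas and boundary lengths simply add and each stays a separate island — area = 180.33 mm². Overall, the cross-section has 2 separate islands. Net area = 180.33 mm².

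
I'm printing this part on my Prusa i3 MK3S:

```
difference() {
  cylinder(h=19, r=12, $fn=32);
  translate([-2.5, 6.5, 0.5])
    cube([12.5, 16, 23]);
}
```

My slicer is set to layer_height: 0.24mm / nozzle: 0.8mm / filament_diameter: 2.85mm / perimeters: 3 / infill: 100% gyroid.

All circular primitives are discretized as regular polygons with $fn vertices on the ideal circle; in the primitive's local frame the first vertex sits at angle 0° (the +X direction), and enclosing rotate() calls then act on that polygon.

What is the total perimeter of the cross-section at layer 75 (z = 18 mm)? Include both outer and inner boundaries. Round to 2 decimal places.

78.80 mm

At z = 18 mm: the r=12 cylinder contributes a regular 32-gon of circumradius 12 (perimeter = 2·32·12.000·sin(180°/32) = 75.28 mm); the cube at (-2.5, 6.5) (footprint 12.5×16) is included at this height (perimeter 57.00 mm); Taking the first minus the rest: starting from the r=12 cylinder, the 12.5×16 cube at (-2.5, 6.5) partially overlaps it — only the 52.08 mm² overlap (of its 200.00 mm²) is removed, clipping the outline — boundary = 78.80 mm. Overall, the cross-section is a single solid region. Total boundary length (outer) = 78.80 mm.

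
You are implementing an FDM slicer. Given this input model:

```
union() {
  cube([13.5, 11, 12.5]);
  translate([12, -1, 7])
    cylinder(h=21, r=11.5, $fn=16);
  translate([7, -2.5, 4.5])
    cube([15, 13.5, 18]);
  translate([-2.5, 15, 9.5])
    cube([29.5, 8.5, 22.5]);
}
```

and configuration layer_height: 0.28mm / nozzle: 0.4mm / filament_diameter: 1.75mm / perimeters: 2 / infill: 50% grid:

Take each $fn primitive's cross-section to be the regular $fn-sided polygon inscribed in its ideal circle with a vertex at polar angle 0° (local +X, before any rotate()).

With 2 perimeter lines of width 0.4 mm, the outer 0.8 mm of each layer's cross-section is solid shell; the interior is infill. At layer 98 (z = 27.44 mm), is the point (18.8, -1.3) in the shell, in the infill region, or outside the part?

At z = 27.44 mm: the cube is not intersected at this z (z outside [0, 12.5]); the r=11.5 cylinder at (12, -1) gives a regular 16-gon of circumradius 11.5 (constant along its height); the cube at (7, -2.5) does not reach this height (z outside [4.5, 22.5]); the 29.5×8.5 cube at (-2.5, 15) contributes its full rectangle; Merging all regions: the 2 present regions are separate (no shared area or edge), so areas and boundary lengths simply add and each stays a separate island — 2 connected regions. Overall, the cross-section has 2 separate islands. The nearest boundary edge runs (23.50, -1.00)→(22.62, -5.40); distance from the point to it = 4.55 mm. (Shell/infill is judged within the island containing the point — the largest one.) The point is inside the cross-section and 4.55 mm from the nearest boundary — more than the 0.8 mm shell width (2 × 0.4), so it's in the infill interior.

infill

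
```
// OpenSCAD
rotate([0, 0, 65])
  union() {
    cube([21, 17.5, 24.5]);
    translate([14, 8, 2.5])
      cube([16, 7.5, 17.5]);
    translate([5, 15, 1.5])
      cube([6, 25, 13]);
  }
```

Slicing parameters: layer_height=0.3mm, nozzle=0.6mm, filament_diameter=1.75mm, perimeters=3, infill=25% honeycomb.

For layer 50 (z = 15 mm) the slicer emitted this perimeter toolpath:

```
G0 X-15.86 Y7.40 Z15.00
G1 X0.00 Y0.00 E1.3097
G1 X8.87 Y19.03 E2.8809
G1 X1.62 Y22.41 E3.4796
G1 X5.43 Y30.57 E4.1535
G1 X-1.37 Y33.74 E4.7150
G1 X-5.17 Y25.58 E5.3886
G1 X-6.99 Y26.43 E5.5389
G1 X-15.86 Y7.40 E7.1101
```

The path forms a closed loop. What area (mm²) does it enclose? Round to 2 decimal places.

434.94 mm²

Apply the shoelace formula to the sequence of (X, Y) vertices; enclosed area = 434.94 mm².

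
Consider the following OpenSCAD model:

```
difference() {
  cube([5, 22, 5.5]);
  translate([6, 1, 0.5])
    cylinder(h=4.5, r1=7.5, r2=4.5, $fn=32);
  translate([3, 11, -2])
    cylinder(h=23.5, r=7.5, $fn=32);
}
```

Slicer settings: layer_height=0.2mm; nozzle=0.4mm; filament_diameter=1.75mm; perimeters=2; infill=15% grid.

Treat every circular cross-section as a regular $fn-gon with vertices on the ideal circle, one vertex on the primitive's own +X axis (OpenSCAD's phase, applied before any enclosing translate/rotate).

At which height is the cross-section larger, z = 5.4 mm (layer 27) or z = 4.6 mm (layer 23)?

layer 27 (z = 5.4 mm)

Layer 27 (z = 5.4): the cube is present — its section is the full 5×22 rectangle (area 110.00 mm²); the cone at (6, 1) is not intersected at this z (z outside [0.5, 5]); the cylinder at (3, 11): section is a regular 32-gon, circumradius r=7.5 (area = (32/2)·7.500²·sin(360°/32) = 175.58 mm²); After the difference (first − rest): starting from the 5×22 cube (110.00 mm²), the r=7.5 cylinder at (3, 11) partially overlaps it — only the 73.17 mm² overlap (of its 175.58 mm²) is removed, clipping the outline — area = 36.83 mm². So its area = 36.83 mm². Layer 23 (z = 4.6): the cube (footprint 5×22) is included at this height (area 110.00 mm²); the cone at (6, 1) (r1=7.5→r2=4.5) has section circumradius 4.767 here — a regular 32-gon (area = (32/2)·4.767²·sin(360°/32) = 70.92 mm²); the r=7.5 cylinder at (3, 11) gives a regular 32-gon of circumradius 7.5 (constant along its height) (area = (32/2)·7.500²·sin(360°/32) = 175.58 mm²); After the difference (first − rest): starting from the 5×22 cube (110.00 mm²), the cone at (6, 1) partially overlaps it — only the 16.73 mm² overlap (of its 70.92 mm²) is removed, clipping the outline; the r=7.5 cylinder at (3, 11) partially overlaps it — only the 69.24 mm² overlap (of its 175.58 mm²) is removed, clipping the outline — area = 24.03 mm². So its area = 24.03 mm². Layer 27 is larger (36.83 vs 24.03 mm²).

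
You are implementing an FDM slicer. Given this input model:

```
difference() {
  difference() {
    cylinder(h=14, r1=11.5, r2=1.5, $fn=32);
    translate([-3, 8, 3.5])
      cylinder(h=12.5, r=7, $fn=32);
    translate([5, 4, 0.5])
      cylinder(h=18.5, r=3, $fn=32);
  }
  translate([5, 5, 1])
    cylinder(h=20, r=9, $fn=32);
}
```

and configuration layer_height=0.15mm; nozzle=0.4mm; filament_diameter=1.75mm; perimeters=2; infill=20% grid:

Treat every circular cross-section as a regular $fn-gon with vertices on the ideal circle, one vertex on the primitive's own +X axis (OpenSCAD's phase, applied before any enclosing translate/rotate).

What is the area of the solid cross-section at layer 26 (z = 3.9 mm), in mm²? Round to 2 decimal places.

94.94 mm²

At z = 3.9 mm: the cone (r1=11.5→r2=1.5) has section circumradius 8.714 here — a regular 32-gon (area = (32/2)·8.714²·sin(360°/32) = 237.04 mm²); the r=7 cylinder at (-3, 8) contributes a regular 32-gon of circumradius 7 (area = (32/2)·7.000²·sin(360°/32) = 152.95 mm²); the cylinder at (5, 4): section is a regular 32-gon, circumradius r=3 (area = (32/2)·3.000²·sin(360°/32) = 28.09 mm²); After the difference (first − rest): starting from the cone (237.04 mm²), the r=7 cylinder at (-3, 8) partially overlaps it — only the 65.05 mm² overlap (of its 152.95 mm²) is removed, clipping the outline; the r=3 cylinder at (5, 4) partially overlaps it — only the 23.13 mm² overlap (of its 28.09 mm²) is removed, clipping the outline — area = 148.87 mm²; the cylinder at (5, 5): section is a regular 32-gon, circumradius r=9 (area = (32/2)·9.000²·sin(360°/32) = 252.84 mm²); Taking the first minus the rest: starting from that combined region (148.87 mm²), the r=9 cylinder at (5, 5) partially overlaps it — only the 53.93 mm² overlap (of its 252.84 mm²) is removed, clipping the outline — area = 94.94 mm². Overall, the cross-section is a single solid region. Net area = 94.94 mm².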